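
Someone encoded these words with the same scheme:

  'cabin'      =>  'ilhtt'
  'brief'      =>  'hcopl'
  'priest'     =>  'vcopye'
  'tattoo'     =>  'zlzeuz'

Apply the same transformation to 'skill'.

It's a Vigenère-style cipher with numeric key [6,11]: position i shifts by key[i mod 2].
Applying it to skill: s+6=y, k+11=v, i+6=o, l+11=w, l+6=r.

yvowr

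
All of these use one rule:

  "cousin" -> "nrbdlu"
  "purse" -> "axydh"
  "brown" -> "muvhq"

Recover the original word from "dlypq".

A repeating key of period 3 is used — shifts +11, +3, +7 over and over.
Reversing it on dlypq: d−11=s, l−3=i, y−7=r, p−11=e, q−3=n.

siren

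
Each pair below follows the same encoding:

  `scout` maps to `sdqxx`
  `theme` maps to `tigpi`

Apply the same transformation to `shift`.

The shift increases by 1 at each position, starting from +0: 0, 1, 2, ….
For shift: s+0=s, h+1=i, i+2=k, f+3=i, t+4=x.

sikix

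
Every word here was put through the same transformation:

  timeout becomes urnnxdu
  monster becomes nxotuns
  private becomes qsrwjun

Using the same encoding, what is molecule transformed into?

nxmnddmn

The rule splits by letter class: vowels +9, consonants +1.
On molecule: m(cons)+1=n, o(vowel)+9=x, l(cons)+1=m, e(vowel)+9=n, c(cons)+1=d, u(vowel)+9=d, l(cons)+1=m, e(vowel)+9=n.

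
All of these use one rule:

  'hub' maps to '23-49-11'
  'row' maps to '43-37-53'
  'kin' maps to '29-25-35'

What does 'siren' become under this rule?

45-25-43-17-35

h(#8)→23 and u(#21)→49: differences scale by 2, so n = 2·pos + 7. With a=1..z=26, the number is 2·pos + 7.
For siren: s=19→45, i=9→25, r=18→43, e=5→17, n=14→35.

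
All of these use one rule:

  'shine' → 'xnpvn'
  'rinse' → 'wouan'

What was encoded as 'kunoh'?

foggy

In shine: s→x is +5, h→n is +6, i→p is +7, n→v is +8 — the shift increases by 1 each position. The shift increases by 1 at each position, starting from +5: 5, 6, 7, ….
Decoding kunoh: k−5=f, u−6=o, n−7=g, o−8=g, h−9=y.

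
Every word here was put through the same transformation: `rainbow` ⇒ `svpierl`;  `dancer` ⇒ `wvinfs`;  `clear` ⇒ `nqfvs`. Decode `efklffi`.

between

r(17)→s(18) and a(0)→v(21) fit y≡9x+21 (mod 26); the inverse of 9 mod 26 is 3. Treating letters as 0–25, the rule is x ↦ 9x + 21 (mod 26).
Undoing it on efklffi: e(4)→3·(4−21)≡1=b; f(5)→3·(5−21)≡4=e; k(10)→3·(10−21)≡19=t; l(11)→3·(11−21)≡22=w; f(5)→3·(5−21)≡4=e; f(5)→3·(5−21)≡4=e; i(8)→3·(8−21)≡13=n (all mod 26).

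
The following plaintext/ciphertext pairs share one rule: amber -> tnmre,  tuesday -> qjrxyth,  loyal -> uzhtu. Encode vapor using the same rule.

a(0)→t(19) and m(12)→n(13) fit y≡19x+19 (mod 26); the inverse of 19 mod 26 is 11. This is an affine cipher: with a=0,…,z=25, each position x becomes (19x+19) mod 26.
For vapor: v(21)→19·21+19≡2=c; a(0)→19·0+19≡19=t; p(15)→19·15+19≡18=s; o(14)→19·14+19≡25=z; r(17)→19·17+19≡4=e (all mod 26).

ctsze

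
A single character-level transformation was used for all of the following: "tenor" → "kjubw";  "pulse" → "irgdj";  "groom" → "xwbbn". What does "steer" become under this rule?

dkjjw

Treating letters as 0–25, the rule is x ↦ 7x + 7 (mod 26).
For steer: s(18)→7·18+7≡3=d; t(19)→7·19+7≡10=k; e(4)→7·4+7≡9=j; e(4)→7·4+7≡9=j; r(17)→7·17+7≡22=w (all mod 26).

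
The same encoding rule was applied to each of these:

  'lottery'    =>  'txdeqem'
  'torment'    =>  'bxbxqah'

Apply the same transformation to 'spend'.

ayoyp

Letter i (0-indexed) is shifted by i+8, so successive shifts are 8, 9, 10, ….
On spend: s+8=a, p+9=y, e+10=o, n+11=y, d+12=p.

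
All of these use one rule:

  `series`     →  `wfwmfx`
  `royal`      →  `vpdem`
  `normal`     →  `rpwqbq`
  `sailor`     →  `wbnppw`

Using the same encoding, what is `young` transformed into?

cpzrh

Shifts by position in series: pos 0: s→w (+4), pos 1: e→f (+1), pos 2: r→w (+5), pos 3: i→m (+4), pos 4: e→f (+1), pos 5: s→x (+5) — repeating every 3. A repeating key of period 3 is used — shifts +4, +1, +5 over and over.
For young: y+4=c, o+1=p, u+5=z, n+4=r, g+1=h.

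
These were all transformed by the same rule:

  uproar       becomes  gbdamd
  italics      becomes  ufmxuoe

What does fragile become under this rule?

Every letter moves 12 places later in the alphabet, wrapping around z→a.
On fragile: f+12=r, r+12=d, a+12=m, g+12=s, i+12=u, l+12=x, e+12=q.

rdmsuxq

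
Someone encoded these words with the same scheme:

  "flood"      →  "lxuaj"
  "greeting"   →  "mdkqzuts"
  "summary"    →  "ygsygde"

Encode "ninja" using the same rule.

Shifts by position in flood: pos 0: f→l (+6), pos 1: l→x (+12), pos 2: o→u (+6), pos 3: o→a (+12) — repeating every 2. It's a Vigenère-style cipher with numeric key [6,12]: position i shifts by key[i mod 2].
For ninja: n+6=t, i+12=u, n+6=t, j+12=v, a+6=g.

tutvg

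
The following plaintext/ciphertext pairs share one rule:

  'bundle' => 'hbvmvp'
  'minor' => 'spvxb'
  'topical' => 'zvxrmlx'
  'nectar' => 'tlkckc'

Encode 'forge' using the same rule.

lvzpo

In bundle: b→h is +6, u→b is +7, n→v is +8, d→m is +9 — the shift increases by 1 each position. Each letter shifts forward by (position + 6), i.e. 6, 7, 8, … — the shift grows by one for each successive letter.
On forge: f+6=l, o+7=v, r+8=z, g+9=p, e+10=o.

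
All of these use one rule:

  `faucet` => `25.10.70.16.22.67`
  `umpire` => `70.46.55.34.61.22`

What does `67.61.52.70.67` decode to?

trout

f(#6)→25 and a(#1)→10: differences scale by 3, so n = 3·pos + 7. Each letter becomes 3×(its alphabet position, a=1..z=26) + 7.
Decoding 67.61.52.70.67: 67→(67−7)÷3=20=t, 61→(61−7)÷3=18=r, 52→(52−7)÷3=15=o, 70→(70−7)÷3=21=u, 67→(67−7)÷3=20=t.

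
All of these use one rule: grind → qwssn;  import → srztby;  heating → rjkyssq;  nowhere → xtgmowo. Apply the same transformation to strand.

Shifts by position in grind: pos 0: g→q (+10), pos 1: r→w (+5), pos 2: i→s (+10), pos 3: n→s (+5) — repeating every 2. It's a Vigenère-style cipher with numeric key [10,5]: position i shifts by key[i mod 2].
For strand: s+10=c, t+5=y, r+10=b, a+5=f, n+10=x, d+5=i.

cybfxi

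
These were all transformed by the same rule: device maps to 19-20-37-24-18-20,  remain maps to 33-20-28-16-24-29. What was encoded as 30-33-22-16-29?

d is letter #4 and maps to 19: an offset of 15. The number is (letter's place in the alphabet, a=1) + 15.
Decoding 30-33-22-16-29: 30→(30−15)÷1=15=o, 33→(33−15)÷1=18=r, 22→(22−15)÷1=7=g, 16→(16−15)÷1=1=a, 29→(29−15)÷1=14=n.

organ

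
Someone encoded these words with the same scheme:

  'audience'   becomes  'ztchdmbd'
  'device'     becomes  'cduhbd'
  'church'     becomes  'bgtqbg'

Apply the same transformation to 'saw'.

This is a Caesar cipher with shift 25.
Applying it to saw: s+25=r, a+25=z, w+25=v.

rzv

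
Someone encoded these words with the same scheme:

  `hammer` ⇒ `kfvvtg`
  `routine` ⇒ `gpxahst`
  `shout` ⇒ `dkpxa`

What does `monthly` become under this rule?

h(7)→k(10) and a(0)→f(5) fit y≡23x+5 (mod 26); the inverse of 23 mod 26 is 17. Each letter's alphabet position (a=0..z=25) is mapped through 23·x+5 mod 26 — an affine cipher.
For monthly: m(12)→23·12+5≡21=v; o(14)→23·14+5≡15=p; n(13)→23·13+5≡18=s; t(19)→23·19+5≡0=a; h(7)→23·7+5≡10=k; l(11)→23·11+5≡24=y; y(24)→23·24+5≡11=l (all mod 26).

vpsakyl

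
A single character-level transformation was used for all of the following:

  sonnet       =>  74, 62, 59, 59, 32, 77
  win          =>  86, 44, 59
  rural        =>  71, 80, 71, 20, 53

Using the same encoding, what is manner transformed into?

56, 20, 59, 59, 32, 71

s(#19)→74 and o(#15)→62: differences scale by 3, so n = 3·pos + 17. The formula is n = 3×(alphabet index, a=1) + 17.
On manner: m=13→56, a=1→20, n=14→59, n=14→59, e=5→32, r=18→71.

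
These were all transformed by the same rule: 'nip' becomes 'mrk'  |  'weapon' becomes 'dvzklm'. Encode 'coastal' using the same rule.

xlzhgzo

Each pair mirrors across the alphabet (n↔m, i↔r, p↔k): positions sum to 25. This is the alphabet-reversal cipher (Atbash): a becomes z, b becomes y, etc.
On coastal: c↔x, o↔l, a↔z, s↔h, t↔g, a↔z, l↔o.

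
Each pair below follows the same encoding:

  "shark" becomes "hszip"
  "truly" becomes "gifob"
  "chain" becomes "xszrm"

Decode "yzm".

Each pair mirrors across the alphabet (s↔h, h↔s, a↔z): positions sum to 25. This is the alphabet-reversal cipher (Atbash): a becomes z, b becomes y, etc.
Reversing it on yzm: y↔b, z↔a, m↔n.

ban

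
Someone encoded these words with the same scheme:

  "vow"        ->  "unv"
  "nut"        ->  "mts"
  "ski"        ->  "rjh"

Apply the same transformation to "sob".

Compare letters: v→u is +25, o→n is +25, w→v is +25 — a constant shift. Each letter is shifted forward by 25 in the alphabet (a Caesar shift of +25).
Applying it to sob: s+25=r, o+25=n, b+25=a.

rna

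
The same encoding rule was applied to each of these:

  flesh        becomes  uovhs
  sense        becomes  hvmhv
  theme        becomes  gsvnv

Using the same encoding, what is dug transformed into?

Each pair mirrors across the alphabet (f↔u, l↔o, e↔v): positions sum to 25. Letters are reflected about the middle of the alphabet (position → 25−position): Atbash.
On dug: d↔w, u↔f, g↔t.

wft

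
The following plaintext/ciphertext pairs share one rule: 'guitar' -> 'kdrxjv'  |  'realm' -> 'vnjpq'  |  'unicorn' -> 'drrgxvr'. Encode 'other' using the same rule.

Two shifts are in play — +9 for a/e/i/o/u, +4 for every other letter.
Applying it to other: o(vowel)+9=x, t(cons)+4=x, h(cons)+4=l, e(vowel)+9=n, r(cons)+4=v.

xxlnv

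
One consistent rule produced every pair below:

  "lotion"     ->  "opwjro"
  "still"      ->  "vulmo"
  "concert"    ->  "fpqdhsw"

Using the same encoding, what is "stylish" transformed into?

vubmltk

Shifts by position in lotion: pos 0: l→o (+3), pos 1: o→p (+1), pos 2: t→w (+3), pos 3: i→j (+1) — repeating every 2. A repeating key of period 2 is used — shifts +3, +1 over and over.
Applying it to stylish: s+3=v, t+1=u, y+3=b, l+1=m, i+3=l, s+1=t, h+3=k.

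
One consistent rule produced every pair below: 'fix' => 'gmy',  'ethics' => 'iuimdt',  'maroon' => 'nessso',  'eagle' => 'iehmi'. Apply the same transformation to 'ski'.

tlm

The shift depends on letter class: consonant f→g is +1, but vowel i→m is +4. Two shifts are in play — +4 for a/e/i/o/u, +1 for every other letter.
On ski: s(cons)+1=t, k(cons)+1=l, i(vowel)+4=m.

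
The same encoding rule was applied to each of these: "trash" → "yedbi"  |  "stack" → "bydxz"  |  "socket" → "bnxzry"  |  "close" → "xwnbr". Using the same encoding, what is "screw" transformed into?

t(19)→y(24) and r(17)→e(4) fit y≡23x+3 (mod 26); the inverse of 23 mod 26 is 17. This is an affine cipher: with a=0,…,z=25, each position x becomes (23x+3) mod 26.
For screw: s(18)→23·18+3≡1=b; c(2)→23·2+3≡23=x; r(17)→23·17+3≡4=e; e(4)→23·4+3≡17=r; w(22)→23·22+3≡15=p (all mod 26).

bxerp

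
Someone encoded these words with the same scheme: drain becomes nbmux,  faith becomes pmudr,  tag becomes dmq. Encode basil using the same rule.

The shift depends on letter class: consonant d→n is +10, but vowel a→m is +12. The rule splits by letter class: vowels +12, consonants +10.
For basil: b(cons)+10=l, a(vowel)+12=m, s(cons)+10=c, i(vowel)+12=u, l(cons)+10=v.

lmcuv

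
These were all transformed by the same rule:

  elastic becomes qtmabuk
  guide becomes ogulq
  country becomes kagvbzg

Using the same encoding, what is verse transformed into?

The rule splits by letter class: vowels +12, consonants +8.
For verse: v(cons)+8=d, e(vowel)+12=q, r(cons)+8=z, s(cons)+8=a, e(vowel)+12=q.

dqzaq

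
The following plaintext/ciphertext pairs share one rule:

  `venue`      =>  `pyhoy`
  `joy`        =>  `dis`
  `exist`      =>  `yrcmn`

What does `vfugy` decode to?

blame

Compare letters: v→p is +20, e→y is +20, n→h is +20 — a constant shift. Each letter is shifted forward by 20 in the alphabet (a Caesar shift of +20).
Undoing it on vfugy: v−20=b, f−20=l, u−20=a, g−20=m, y−20=e.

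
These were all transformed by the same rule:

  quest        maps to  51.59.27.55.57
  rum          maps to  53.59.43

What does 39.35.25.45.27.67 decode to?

kidney

With a=1..z=26, the number is 2·pos + 17.
Reversing it on 39.35.25.45.27.67: 39→(39−17)÷2=11=k, 35→(35−17)÷2=9=i, 25→(25−17)÷2=4=d, 45→(45−17)÷2=14=n, 27→(27−17)÷2=5=e, 67→(67−17)÷2=25=y.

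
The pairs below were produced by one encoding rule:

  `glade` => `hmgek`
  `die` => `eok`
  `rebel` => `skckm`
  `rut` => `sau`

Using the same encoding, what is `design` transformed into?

The shift depends on letter class: consonant g→h is +1, but vowel a→g is +6. Two shifts are in play — +6 for a/e/i/o/u, +1 for every other letter.
On design: d(cons)+1=e, e(vowel)+6=k, s(cons)+1=t, i(vowel)+6=o, g(cons)+1=h, n(cons)+1=o.

ektoho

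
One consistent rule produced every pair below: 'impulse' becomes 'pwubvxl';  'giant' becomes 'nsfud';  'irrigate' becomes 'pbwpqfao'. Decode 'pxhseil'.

include

Shifts by position in impulse: pos 0: i→p (+7), pos 1: m→w (+10), pos 2: p→u (+5), pos 3: u→b (+7), pos 4: l→v (+10), pos 5: s→x (+5) — repeating every 3. A repeating key of period 3 is used — shifts +7, +10, +5 over and over.
Decoding pxhseil: p−7=i, x−10=n, h−5=c, s−7=l, e−10=u, i−5=d, l−7=e.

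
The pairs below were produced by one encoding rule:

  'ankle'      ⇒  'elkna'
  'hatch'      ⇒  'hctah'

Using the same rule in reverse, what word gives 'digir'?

rigid

It's just the letters in reverse order.
Reversing it on digir: then reverse → rigid.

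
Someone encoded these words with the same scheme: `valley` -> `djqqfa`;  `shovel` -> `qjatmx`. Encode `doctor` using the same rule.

The output letters match the input read backwards, each shifted +5: valley reversed is yellav. Two steps: reverse the string, then apply a Caesar shift of +5.
For doctor: reverse → rotcod; then shift: r+5=w, o+5=t, t+5=y, c+5=h, o+5=t, d+5=i.

wtyhti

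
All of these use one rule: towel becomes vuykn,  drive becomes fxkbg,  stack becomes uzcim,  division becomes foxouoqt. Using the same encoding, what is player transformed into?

Shifts by position in towel: pos 0: t→v (+2), pos 1: o→u (+6), pos 2: w→y (+2), pos 3: e→k (+6) — repeating every 2. A repeating key of period 2 is used — shifts +2, +6 over and over.
Applying it to player: p+2=r, l+6=r, a+2=c, y+6=e, e+2=g, r+6=x.

rrcegx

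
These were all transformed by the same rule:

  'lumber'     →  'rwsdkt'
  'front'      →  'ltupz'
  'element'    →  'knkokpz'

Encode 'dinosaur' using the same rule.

jktqycat

Shifts by position in lumber: pos 0: l→r (+6), pos 1: u→w (+2), pos 2: m→s (+6), pos 3: b→d (+2) — repeating every 2. The shifts repeat in a cycle of length 2: positions 0,1,… shift by +6, +2, then the pattern repeats.
Applying it to dinosaur: d+6=j, i+2=k, n+6=t, o+2=q, s+6=y, a+2=c, u+6=a, r+2=t.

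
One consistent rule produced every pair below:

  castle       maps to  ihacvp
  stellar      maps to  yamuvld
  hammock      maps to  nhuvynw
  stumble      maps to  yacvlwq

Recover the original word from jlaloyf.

In castle: c→i is +6, a→h is +7, s→a is +8, t→c is +9 — the shift increases by 1 each position. Each letter shifts forward by (position + 6), i.e. 6, 7, 8, … — the shift grows by one for each successive letter.
Reversing it on jlaloyf: j−6=d, l−7=e, a−8=s, l−9=c, o−10=e, y−11=n, f−12=t.

descent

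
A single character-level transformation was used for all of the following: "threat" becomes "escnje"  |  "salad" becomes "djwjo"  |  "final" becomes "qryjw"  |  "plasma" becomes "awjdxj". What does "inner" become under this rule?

ryync

The shift depends on letter class: consonant t→e is +11, but vowel e→n is +9. The rule splits by letter class: vowels +9, consonants +11.
On inner: i(vowel)+9=r, n(cons)+11=y, n(cons)+11=y, e(vowel)+9=n, r(cons)+11=c.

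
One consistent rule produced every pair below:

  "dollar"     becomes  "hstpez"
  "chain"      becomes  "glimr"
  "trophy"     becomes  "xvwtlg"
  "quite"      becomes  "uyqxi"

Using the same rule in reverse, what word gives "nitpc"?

Shifts by position in dollar: pos 0: d→h (+4), pos 1: o→s (+4), pos 2: l→t (+8), pos 3: l→p (+4), pos 4: a→e (+4), pos 5: r→z (+8) — repeating every 3. It's a Vigenère-style cipher with numeric key [4,4,8]: position i shifts by key[i mod 3].
Decoding nitpc: n−4=j, i−4=e, t−8=l, p−4=l, c−4=y.

jelly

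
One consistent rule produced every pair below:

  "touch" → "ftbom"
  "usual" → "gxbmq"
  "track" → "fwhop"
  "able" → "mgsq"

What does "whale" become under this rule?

Shifts by position in touch: pos 0: t→f (+12), pos 1: o→t (+5), pos 2: u→b (+7), pos 3: c→o (+12), pos 4: h→m (+5) — repeating every 3. The shifts repeat in a cycle of length 3: positions 0,1,… shift by +12, +5, +7, then the pattern repeats.
Applying it to whale: w+12=i, h+5=m, a+7=h, l+12=x, e+5=j.

imhxj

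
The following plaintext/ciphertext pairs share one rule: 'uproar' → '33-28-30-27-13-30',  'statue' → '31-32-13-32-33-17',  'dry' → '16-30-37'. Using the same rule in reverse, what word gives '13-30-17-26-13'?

arena

u is letter #21 and maps to 33: an offset of 12. Each letter is replaced by its alphabet position (a=1..z=26) + 12.
Reversing it on 13-30-17-26-13: 13→(13−12)÷1=1=a, 30→(30−12)÷1=18=r, 17→(17−12)÷1=5=e, 26→(26−12)÷1=14=n, 13→(13−12)÷1=1=a.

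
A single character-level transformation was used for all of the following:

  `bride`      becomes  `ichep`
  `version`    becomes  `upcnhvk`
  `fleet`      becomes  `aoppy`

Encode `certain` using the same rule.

b(1)→i(8) and r(17)→c(2) fit y≡11x+23 (mod 26); the inverse of 11 mod 26 is 19. Treating letters as 0–25, the rule is x ↦ 11x + 23 (mod 26).
Applying it to certain: c(2)→11·2+23≡19=t; e(4)→11·4+23≡15=p; r(17)→11·17+23≡2=c; t(19)→11·19+23≡24=y; a(0)→11·0+23≡23=x; i(8)→11·8+23≡7=h; n(13)→11·13+23≡10=k (all mod 26).

tpcyxhk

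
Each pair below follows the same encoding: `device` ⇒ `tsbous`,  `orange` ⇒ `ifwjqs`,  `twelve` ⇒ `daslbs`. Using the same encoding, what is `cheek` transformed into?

d(3)→t(19) and e(4)→s(18) fit y≡25x+22 (mod 26); the inverse of 25 mod 26 is 25. Each letter's alphabet position (a=0..z=25) is mapped through 25·x+22 mod 26 — an affine cipher.
On cheek: c(2)→25·2+22≡20=u; h(7)→25·7+22≡15=p; e(4)→25·4+22≡18=s; e(4)→25·4+22≡18=s; k(10)→25·10+22≡12=m (all mod 26).

upssm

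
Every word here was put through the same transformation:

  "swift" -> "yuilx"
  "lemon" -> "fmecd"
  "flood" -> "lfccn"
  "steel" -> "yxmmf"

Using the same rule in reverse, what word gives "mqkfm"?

eagle

s(18)→y(24) and w(22)→u(20) fit y≡25x+16 (mod 26); the inverse of 25 mod 26 is 25. Treating letters as 0–25, the rule is x ↦ 25x + 16 (mod 26).
Reversing it on mqkfm: m(12)→25·(12−16)≡4=e; q(16)→25·(16−16)≡0=a; k(10)→25·(10−16)≡6=g; f(5)→25·(5−16)≡11=l; m(12)→25·(12−16)≡4=e (all mod 26).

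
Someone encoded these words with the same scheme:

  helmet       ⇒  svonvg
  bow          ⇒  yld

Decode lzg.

Each pair mirrors across the alphabet (h↔s, e↔v, l↔o): positions sum to 25. Letters are reflected about the middle of the alphabet (position → 25−position): Atbash.
Reversing it on lzg: l↔o, z↔a, g↔t.

oat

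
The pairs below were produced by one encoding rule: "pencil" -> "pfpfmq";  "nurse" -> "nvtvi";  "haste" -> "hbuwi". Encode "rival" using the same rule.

In pencil: p→p is +0, e→f is +1, n→p is +2, c→f is +3 — the shift increases by 1 each position. Letter i (0-indexed) is shifted by i+0, so successive shifts are 0, 1, 2, ….
Applying it to rival: r+0=r, i+1=j, v+2=x, a+3=d, l+4=p.

rjxdp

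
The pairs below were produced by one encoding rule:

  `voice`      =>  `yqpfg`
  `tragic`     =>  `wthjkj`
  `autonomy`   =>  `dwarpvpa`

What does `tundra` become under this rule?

The shifts repeat in a cycle of length 3: positions 0,1,… shift by +3, +2, +7, then the pattern repeats.
Applying it to tundra: t+3=w, u+2=w, n+7=u, d+3=g, r+2=t, a+7=h.

wwugth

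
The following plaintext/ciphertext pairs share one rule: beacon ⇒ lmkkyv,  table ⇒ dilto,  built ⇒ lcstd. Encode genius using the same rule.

Shifts by position in beacon: pos 0: b→l (+10), pos 1: e→m (+8), pos 2: a→k (+10), pos 3: c→k (+8) — repeating every 2. It's a Vigenère-style cipher with numeric key [10,8]: position i shifts by key[i mod 2].
For genius: g+10=q, e+8=m, n+10=x, i+8=q, u+10=e, s+8=a.

qmxqea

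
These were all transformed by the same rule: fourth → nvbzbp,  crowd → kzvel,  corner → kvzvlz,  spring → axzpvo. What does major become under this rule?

The rule splits by letter class: vowels +7, consonants +8.
Applying it to major: m(cons)+8=u, a(vowel)+7=h, j(cons)+8=r, o(vowel)+7=v, r(cons)+8=z.

uhrvz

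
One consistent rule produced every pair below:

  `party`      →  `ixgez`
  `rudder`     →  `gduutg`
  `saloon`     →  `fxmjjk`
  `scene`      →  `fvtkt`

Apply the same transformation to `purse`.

p(15)→i(8) and a(0)→x(23) fit y≡25x+23 (mod 26); the inverse of 25 mod 26 is 25. Each letter's alphabet position (a=0..z=25) is mapped through 25·x+23 mod 26 — an affine cipher.
For purse: p(15)→25·15+23≡8=i; u(20)→25·20+23≡3=d; r(17)→25·17+23≡6=g; s(18)→25·18+23≡5=f; e(4)→25·4+23≡19=t (all mod 26).

idgft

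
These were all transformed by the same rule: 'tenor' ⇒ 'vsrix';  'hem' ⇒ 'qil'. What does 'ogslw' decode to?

shock

The output letters match the input read backwards, each shifted +4: tenor reversed is ronet. Two steps: reverse the string, then apply a Caesar shift of +4.
Undoing it on ogslw: shift back: o−4=k, g−4=c, s−4=o, l−4=h, w−4=s → kcohs; then reverse → shock.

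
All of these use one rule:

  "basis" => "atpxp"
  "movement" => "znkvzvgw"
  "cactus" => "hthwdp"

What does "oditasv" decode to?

durable

b(1)→a(0) and a(0)→t(19) fit y≡7x+19 (mod 26); the inverse of 7 mod 26 is 15. Each letter's alphabet position (a=0..z=25) is mapped through 7·x+19 mod 26 — an affine cipher.
Decoding oditasv: o(14)→15·(14−19)≡3=d; d(3)→15·(3−19)≡20=u; i(8)→15·(8−19)≡17=r; t(19)→15·(19−19)≡0=a; a(0)→15·(0−19)≡1=b; s(18)→15·(18−19)≡11=l; v(21)→15·(21−19)≡4=e (all mod 26).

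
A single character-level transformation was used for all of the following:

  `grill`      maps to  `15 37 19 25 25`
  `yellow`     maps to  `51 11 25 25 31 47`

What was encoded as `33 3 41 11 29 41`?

g(#7)→15 and r(#18)→37: differences scale by 2, so n = 2·pos + 1. Each letter becomes 2×(its alphabet position, a=1..z=26) + 1.
Reversing it on 33 3 41 11 29 41: 33→(33−1)÷2=16=p, 3→(3−1)÷2=1=a, 41→(41−1)÷2=20=t, 11→(11−1)÷2=5=e, 29→(29−1)÷2=14=n, 41→(41−1)÷2=20=t.

patent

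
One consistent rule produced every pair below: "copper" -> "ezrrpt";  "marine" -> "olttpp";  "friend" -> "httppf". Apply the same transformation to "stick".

The shift depends on letter class: consonant c→e is +2, but vowel o→z is +11. Two shifts are in play — +11 for a/e/i/o/u, +2 for every other letter.
Applying it to stick: s(cons)+2=u, t(cons)+2=v, i(vowel)+11=t, c(cons)+2=e, k(cons)+2=m.

uvtem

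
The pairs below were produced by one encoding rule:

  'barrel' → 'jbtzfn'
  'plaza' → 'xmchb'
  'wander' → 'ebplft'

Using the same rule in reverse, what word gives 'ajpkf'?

since

It's a Vigenère-style cipher with numeric key [8,1,2]: position i shifts by key[i mod 3].
Undoing it on ajpkf: a−8=s, j−1=i, p−2=n, k−8=c, f−1=e.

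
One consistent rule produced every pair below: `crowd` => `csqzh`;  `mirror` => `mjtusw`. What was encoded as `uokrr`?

In crowd: c→c is +0, r→s is +1, o→q is +2, w→z is +3 — the shift increases by 1 each position. Letter i (0-indexed) is shifted by i+0, so successive shifts are 0, 1, 2, ….
Undoing it on uokrr: u−0=u, o−1=n, k−2=i, r−3=o, r−4=n.

union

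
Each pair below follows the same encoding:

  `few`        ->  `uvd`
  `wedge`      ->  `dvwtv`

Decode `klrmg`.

Each pair mirrors across the alphabet (f↔u, e↔v, w↔d): positions sum to 25. Letters are reflected about the middle of the alphabet (position → 25−position): Atbash.
Undoing it on klrmg: k↔p, l↔o, r↔i, m↔n, g↔t.

point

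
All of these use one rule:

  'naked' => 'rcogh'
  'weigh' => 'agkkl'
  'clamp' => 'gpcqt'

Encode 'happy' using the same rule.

lcttc

The shift depends on letter class: consonant n→r is +4, but vowel a→c is +2. Vowels shift forward by 2 and consonants shift forward by 4.
Applying it to happy: h(cons)+4=l, a(vowel)+2=c, p(cons)+4=t, p(cons)+4=t, y(cons)+4=c.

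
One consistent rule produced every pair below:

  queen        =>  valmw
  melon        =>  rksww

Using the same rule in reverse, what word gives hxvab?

cross

Each letter shifts forward by (position + 5), i.e. 5, 6, 7, … — the shift grows by one for each successive letter.
Decoding hxvab: h−5=c, x−6=r, v−7=o, a−8=s, b−9=s.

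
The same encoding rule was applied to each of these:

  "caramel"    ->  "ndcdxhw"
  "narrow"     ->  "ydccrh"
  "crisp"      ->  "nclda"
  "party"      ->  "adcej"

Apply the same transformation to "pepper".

ahaahc

The shift depends on letter class: consonant c→n is +11, but vowel a→d is +3. Vowels shift forward by 3 and consonants shift forward by 11.
On pepper: p(cons)+11=a, e(vowel)+3=h, p(cons)+11=a, p(cons)+11=a, e(vowel)+3=h, r(cons)+11=c.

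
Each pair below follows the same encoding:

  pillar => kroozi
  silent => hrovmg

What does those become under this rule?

Each pair mirrors across the alphabet (p↔k, i↔r, l↔o): positions sum to 25. Letters are reflected about the middle of the alphabet (position → 25−position): Atbash.
On those: t↔g, h↔s, o↔l, s↔h, e↔v.

gslhv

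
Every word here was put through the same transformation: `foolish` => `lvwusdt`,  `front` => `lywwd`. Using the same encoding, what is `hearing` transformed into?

In foolish: f→l is +6, o→v is +7, o→w is +8, l→u is +9 — the shift increases by 1 each position. Each letter shifts forward by (position + 6), i.e. 6, 7, 8, … — the shift grows by one for each successive letter.
On hearing: h+6=n, e+7=l, a+8=i, r+9=a, i+10=s, n+11=y, g+12=s.

nliasys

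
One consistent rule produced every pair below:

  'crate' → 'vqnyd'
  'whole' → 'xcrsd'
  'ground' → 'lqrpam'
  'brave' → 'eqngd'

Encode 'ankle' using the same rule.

nabsd

c(2)→v(21) and r(17)→q(16) fit y≡17x+13 (mod 26); the inverse of 17 mod 26 is 23. Each letter's alphabet position (a=0..z=25) is mapped through 17·x+13 mod 26 — an affine cipher.
On ankle: a(0)→17·0+13≡13=n; n(13)→17·13+13≡0=a; k(10)→17·10+13≡1=b; l(11)→17·11+13≡18=s; e(4)→17·4+13≡3=d (all mod 26).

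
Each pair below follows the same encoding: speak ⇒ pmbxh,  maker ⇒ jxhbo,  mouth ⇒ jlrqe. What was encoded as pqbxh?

Compare letters: s→p is +23, p→m is +23, e→b is +23 — a constant shift. Each letter is shifted forward by 23 in the alphabet (a Caesar shift of +23).
Decoding pqbxh: p−23=s, q−23=t, b−23=e, x−23=a, h−23=k.

steak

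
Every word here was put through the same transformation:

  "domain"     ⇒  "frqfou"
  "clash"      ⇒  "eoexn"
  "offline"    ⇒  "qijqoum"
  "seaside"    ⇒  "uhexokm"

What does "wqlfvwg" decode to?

unhappy

The shift increases by 1 at each position, starting from +2: 2, 3, 4, ….
Decoding wqlfvwg: w−2=u, q−3=n, l−4=h, f−5=a, v−6=p, w−7=p, g−8=y.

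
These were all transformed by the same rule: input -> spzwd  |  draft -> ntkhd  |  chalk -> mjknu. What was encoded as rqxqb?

honor

Shifts by position in input: pos 0: i→s (+10), pos 1: n→p (+2), pos 2: p→z (+10), pos 3: u→w (+2) — repeating every 2. The shifts repeat in a cycle of length 2: positions 0,1,… shift by +10, +2, then the pattern repeats.
Decoding rqxqb: r−10=h, q−2=o, x−10=n, q−2=o, b−10=r.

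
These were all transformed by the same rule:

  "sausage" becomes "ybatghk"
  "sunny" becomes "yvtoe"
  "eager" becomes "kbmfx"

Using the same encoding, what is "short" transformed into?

Shifts by position in sausage: pos 0: s→y (+6), pos 1: a→b (+1), pos 2: u→a (+6), pos 3: s→t (+1) — repeating every 2. A repeating key of period 2 is used — shifts +6, +1 over and over.
For short: s+6=y, h+1=i, o+6=u, r+1=s, t+6=z.

yiusz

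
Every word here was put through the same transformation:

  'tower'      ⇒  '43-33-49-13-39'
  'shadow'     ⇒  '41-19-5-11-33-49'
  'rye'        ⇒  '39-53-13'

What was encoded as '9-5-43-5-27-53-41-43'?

t(#20)→43 and o(#15)→33: differences scale by 2, so n = 2·pos + 3. With a=1..z=26, the number is 2·pos + 3.
Reversing it on 9-5-43-5-27-53-41-43: 9→(9−3)÷2=3=c, 5→(5−3)÷2=1=a, 43→(43−3)÷2=20=t, 5→(5−3)÷2=1=a, 27→(27−3)÷2=12=l, 53→(53−3)÷2=25=y, 41→(41−3)÷2=19=s, 43→(43−3)÷2=20=t.

catalyst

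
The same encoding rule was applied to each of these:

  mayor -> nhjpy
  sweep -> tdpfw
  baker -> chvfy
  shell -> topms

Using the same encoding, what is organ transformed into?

The shifts repeat in a cycle of length 3: positions 0,1,… shift by +1, +7, +11, then the pattern repeats.
For organ: o+1=p, r+7=y, g+11=r, a+1=b, n+7=u.

pyrbu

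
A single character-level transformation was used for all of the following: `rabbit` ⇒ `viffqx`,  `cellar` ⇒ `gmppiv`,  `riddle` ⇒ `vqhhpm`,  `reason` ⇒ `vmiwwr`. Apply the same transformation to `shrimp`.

The shift depends on letter class: consonant r→v is +4, but vowel a→i is +8. The rule splits by letter class: vowels +8, consonants +4.
Applying it to shrimp: s(cons)+4=w, h(cons)+4=l, r(cons)+4=v, i(vowel)+8=q, m(cons)+4=q, p(cons)+4=t.

wlvqqt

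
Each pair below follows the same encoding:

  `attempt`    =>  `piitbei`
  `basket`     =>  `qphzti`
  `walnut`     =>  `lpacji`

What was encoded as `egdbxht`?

Compare letters: a→p is +15, t→i is +15, t→i is +15 — a constant shift. It's a constant shift of +15 (ROT15).
Undoing it on egdbxht: e−15=p, g−15=r, d−15=o, b−15=m, x−15=i, h−15=s, t−15=e.

promise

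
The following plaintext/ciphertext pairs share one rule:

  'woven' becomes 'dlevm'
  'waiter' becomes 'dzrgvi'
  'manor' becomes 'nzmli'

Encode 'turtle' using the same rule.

Each pair mirrors across the alphabet (w↔d, o↔l, v↔e): positions sum to 25. Letters are reflected about the middle of the alphabet (position → 25−position): Atbash.
Applying it to turtle: t↔g, u↔f, r↔i, t↔g, l↔o, e↔v.

gfigov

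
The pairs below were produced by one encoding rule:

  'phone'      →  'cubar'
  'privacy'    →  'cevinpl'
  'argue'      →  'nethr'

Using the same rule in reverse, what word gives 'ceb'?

Compare letters: p→c is +13, h→u is +13, o→b is +13 — a constant shift. This is a Caesar cipher with shift 13.
Undoing it on ceb: c−13=p, e−13=r, b−13=o.

pro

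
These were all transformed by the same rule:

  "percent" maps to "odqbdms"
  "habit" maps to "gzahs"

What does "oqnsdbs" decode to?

protect

Compare letters: p→o is +25, e→d is +25, r→q is +25 — a constant shift. Every letter moves 25 places later in the alphabet, wrapping around z→a.
Decoding oqnsdbs: o−25=p, q−25=r, n−25=o, s−25=t, d−25=e, b−25=c, s−25=t.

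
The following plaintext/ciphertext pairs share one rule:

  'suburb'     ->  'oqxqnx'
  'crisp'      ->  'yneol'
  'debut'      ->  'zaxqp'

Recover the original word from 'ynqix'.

Compare letters: s→o is +22, u→q is +22, b→x is +22 — a constant shift. Every letter moves 22 places later in the alphabet, wrapping around z→a.
Decoding ynqix: y−22=c, n−22=r, q−22=u, i−22=m, x−22=b.

crumb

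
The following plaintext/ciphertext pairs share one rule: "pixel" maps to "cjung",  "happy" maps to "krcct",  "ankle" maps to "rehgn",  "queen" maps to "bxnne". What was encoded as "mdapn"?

force

p(15)→c(2) and i(8)→j(9) fit y≡25x+17 (mod 26); the inverse of 25 mod 26 is 25. Each letter's alphabet position (a=0..z=25) is mapped through 25·x+17 mod 26 — an affine cipher.
Reversing it on mdapn: m(12)→25·(12−17)≡5=f; d(3)→25·(3−17)≡14=o; a(0)→25·(0−17)≡17=r; p(15)→25·(15−17)≡2=c; n(13)→25·(13−17)≡4=e (all mod 26).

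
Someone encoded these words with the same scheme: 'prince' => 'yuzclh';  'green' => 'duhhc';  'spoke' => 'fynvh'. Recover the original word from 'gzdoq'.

p(15)→y(24) and r(17)→u(20) fit y≡11x+15 (mod 26); the inverse of 11 mod 26 is 19. Treating letters as 0–25, the rule is x ↦ 11x + 15 (mod 26).
Reversing it on gzdoq: g(6)→19·(6−15)≡11=l; z(25)→19·(25−15)≡8=i; d(3)→19·(3−15)≡6=g; o(14)→19·(14−15)≡7=h; q(16)→19·(16−15)≡19=t (all mod 26).

light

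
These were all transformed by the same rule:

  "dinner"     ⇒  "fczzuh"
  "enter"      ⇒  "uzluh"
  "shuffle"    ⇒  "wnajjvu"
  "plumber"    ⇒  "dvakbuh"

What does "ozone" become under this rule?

d(3)→f(5) and i(8)→c(2) fit y≡15x+12 (mod 26); the inverse of 15 mod 26 is 7. This is an affine cipher: with a=0,…,z=25, each position x becomes (15x+12) mod 26.
Applying it to ozone: o(14)→15·14+12≡14=o; z(25)→15·25+12≡23=x; o(14)→15·14+12≡14=o; n(13)→15·13+12≡25=z; e(4)→15·4+12≡20=u (all mod 26).

oxozu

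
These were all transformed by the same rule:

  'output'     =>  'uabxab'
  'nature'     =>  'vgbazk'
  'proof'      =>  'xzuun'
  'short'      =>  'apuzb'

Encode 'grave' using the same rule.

Vowels shift forward by 6 and consonants shift forward by 8.
Applying it to grave: g(cons)+8=o, r(cons)+8=z, a(vowel)+6=g, v(cons)+8=d, e(vowel)+6=k.

ozgdk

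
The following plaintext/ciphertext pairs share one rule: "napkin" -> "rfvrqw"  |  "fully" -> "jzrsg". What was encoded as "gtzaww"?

cotton

In napkin: n→r is +4, a→f is +5, p→v is +6, k→r is +7 — the shift increases by 1 each position. The shift increases by 1 at each position, starting from +4: 4, 5, 6, ….
Undoing it on gtzaww: g−4=c, t−5=o, z−6=t, a−7=t, w−8=o, w−9=n.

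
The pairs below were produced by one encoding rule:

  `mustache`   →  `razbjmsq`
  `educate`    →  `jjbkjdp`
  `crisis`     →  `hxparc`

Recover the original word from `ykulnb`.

In mustache: m→r is +5, u→a is +6, s→z is +7, t→b is +8 — the shift increases by 1 each position. Letter i (0-indexed) is shifted by i+5, so successive shifts are 5, 6, 7, ….
Decoding ykulnb: y−5=t, k−6=e, u−7=n, l−8=d, n−9=e, b−10=r.

tender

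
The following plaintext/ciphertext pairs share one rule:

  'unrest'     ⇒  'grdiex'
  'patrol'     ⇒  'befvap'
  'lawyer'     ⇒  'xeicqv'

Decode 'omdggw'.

It's a Vigenère-style cipher with numeric key [12,4]: position i shifts by key[i mod 2].
Reversing it on omdggw: o−12=c, m−4=i, d−12=r, g−4=c, g−12=u, w−4=s.

circus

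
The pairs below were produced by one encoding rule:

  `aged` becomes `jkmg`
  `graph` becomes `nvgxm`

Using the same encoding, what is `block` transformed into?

qiurh

The output letters match the input read backwards, each shifted +6: aged reversed is dega. The word is reversed, then every letter is shifted forward by 6.
On block: reverse → kcolb; then shift: k+6=q, c+6=i, o+6=u, l+6=r, b+6=h.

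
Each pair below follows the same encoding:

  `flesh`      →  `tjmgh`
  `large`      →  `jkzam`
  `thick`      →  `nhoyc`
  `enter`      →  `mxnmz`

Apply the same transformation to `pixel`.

lopmj

f(5)→t(19) and l(11)→j(9) fit y≡7x+10 (mod 26); the inverse of 7 mod 26 is 15. Treating letters as 0–25, the rule is x ↦ 7x + 10 (mod 26).
For pixel: p(15)→7·15+10≡11=l; i(8)→7·8+10≡14=o; x(23)→7·23+10≡15=p; e(4)→7·4+10≡12=m; l(11)→7·11+10≡9=j (all mod 26).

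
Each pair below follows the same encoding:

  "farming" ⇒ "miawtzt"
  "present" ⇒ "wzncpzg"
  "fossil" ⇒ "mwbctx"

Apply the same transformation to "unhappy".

In farming: f→m is +7, a→i is +8, r→a is +9, m→w is +10 — the shift increases by 1 each position. The shift increases by 1 at each position, starting from +7: 7, 8, 9, ….
On unhappy: u+7=b, n+8=v, h+9=q, a+10=k, p+11=a, p+12=b, y+13=l.

bvqkabl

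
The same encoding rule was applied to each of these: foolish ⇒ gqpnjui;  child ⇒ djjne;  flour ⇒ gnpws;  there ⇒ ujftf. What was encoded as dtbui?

crash

The shifts repeat in a cycle of length 2: positions 0,1,… shift by +1, +2, then the pattern repeats.
Undoing it on dtbui: d−1=c, t−2=r, b−1=a, u−2=s, i−1=h.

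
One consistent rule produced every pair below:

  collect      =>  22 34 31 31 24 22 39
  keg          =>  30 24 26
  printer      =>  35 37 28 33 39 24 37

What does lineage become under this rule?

c is letter #3 and maps to 22: an offset of 19. The number is (letter's place in the alphabet, a=1) + 19.
On lineage: l=12→31, i=9→28, n=14→33, e=5→24, a=1→20, g=7→26, e=5→24.

31 28 33 24 20 26 24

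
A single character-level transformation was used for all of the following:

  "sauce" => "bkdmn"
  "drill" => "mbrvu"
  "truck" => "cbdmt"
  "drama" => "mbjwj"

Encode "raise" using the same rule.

Shifts by position in sauce: pos 0: s→b (+9), pos 1: a→k (+10), pos 2: u→d (+9), pos 3: c→m (+10) — repeating every 2. It's a Vigenère-style cipher with numeric key [9,10]: position i shifts by key[i mod 2].
Applying it to raise: r+9=a, a+10=k, i+9=r, s+10=c, e+9=n.

akrcn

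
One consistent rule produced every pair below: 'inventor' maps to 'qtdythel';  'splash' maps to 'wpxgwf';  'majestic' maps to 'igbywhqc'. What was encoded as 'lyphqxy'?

i(8)→q(16) and n(13)→t(19) fit y≡11x+6 (mod 26); the inverse of 11 mod 26 is 19. Treating letters as 0–25, the rule is x ↦ 11x + 6 (mod 26).
Decoding lyphqxy: l(11)→19·(11−6)≡17=r; y(24)→19·(24−6)≡4=e; p(15)→19·(15−6)≡15=p; h(7)→19·(7−6)≡19=t; q(16)→19·(16−6)≡8=i; x(23)→19·(23−6)≡11=l; y(24)→19·(24−6)≡4=e (all mod 26).

reptile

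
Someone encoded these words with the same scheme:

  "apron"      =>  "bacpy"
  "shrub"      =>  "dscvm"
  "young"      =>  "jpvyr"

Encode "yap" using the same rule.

The shift depends on letter class: consonant p→a is +11, but vowel a→b is +1. Vowels shift forward by 1 and consonants shift forward by 11.
For yap: y(cons)+11=j, a(vowel)+1=b, p(cons)+11=a.

jba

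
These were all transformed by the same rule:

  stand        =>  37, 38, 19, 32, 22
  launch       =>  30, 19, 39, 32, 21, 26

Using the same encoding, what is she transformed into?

37, 26, 23

s is letter #19 and maps to 37: an offset of 18. The number is (letter's place in the alphabet, a=1) + 18.
Applying it to she: s=19→37, h=8→26, e=5→23.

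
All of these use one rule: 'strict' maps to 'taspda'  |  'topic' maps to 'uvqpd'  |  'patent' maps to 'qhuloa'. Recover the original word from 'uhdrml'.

It's a Vigenère-style cipher with numeric key [1,7]: position i shifts by key[i mod 2].
Decoding uhdrml: u−1=t, h−7=a, d−1=c, r−7=k, m−1=l, l−7=e.

tackle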